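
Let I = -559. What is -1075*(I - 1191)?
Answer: 1881250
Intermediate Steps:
-1075*(I - 1191) = -1075*(-559 - 1191) = -1075*(-1750) = 1881250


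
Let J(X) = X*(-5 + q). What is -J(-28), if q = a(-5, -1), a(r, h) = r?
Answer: -280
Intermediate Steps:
q = -5
J(X) = -10*X (J(X) = X*(-5 - 5) = X*(-10) = -10*X)
-J(-28) = -(-10)*(-28) = -1*280 = -280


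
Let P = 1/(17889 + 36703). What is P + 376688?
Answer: 20564151297/54592 ≈ 3.7669e+5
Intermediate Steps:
P = 1/54592 ≈ 1.8318e-5
P + 376688 = 1/54592 + 376688 = 20564151297/54592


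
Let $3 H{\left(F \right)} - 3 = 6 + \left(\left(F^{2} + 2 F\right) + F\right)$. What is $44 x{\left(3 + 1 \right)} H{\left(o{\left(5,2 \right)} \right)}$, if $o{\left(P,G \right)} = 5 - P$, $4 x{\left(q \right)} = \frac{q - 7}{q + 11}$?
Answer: $- \frac{33}{5} \approx -6.6$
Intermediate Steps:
$x{\left(q \right)} = \frac{-7 + q}{4 \left(11 + q\right)}$ ($x{\left(q \right)} = \frac{\left(q - 7\right) \frac{1}{q + 11}}{4} = \frac{\left(-7 + q\right) \frac{1}{11 + q}}{4} = \frac{\frac{1}{11 + q} \left(-7 + q\right)}{4} = \frac{-7 + q}{4 \left(11 + q\right)}$)
$H{\left(F \right)} = 3 + F + \frac{F^{2}}{3}$ ($H{\left(F \right)} = 1 + \frac{6 + \left(\left(F^{2} + 2 F\right) + F\right)}{3} = 1 + \frac{6 + \left(F^{2} + 3 F\right)}{3} = 1 + \frac{6 + F^{2} + 3 F}{3} = 1 + \left(2 + F + \frac{F^{2}}{3}\right) = 3 + F + \frac{F^{2}}{3}$)
$44 x{\left(3 + 1 \right)} H{\left(o{\left(5,2 \right)} \right)} = 44 \frac{-7 + \left(3 + 1\right)}{4 \left(11 + \left(3 + 1\right)\right)} \left(3 + \left(5 - 5\right) + \frac{\left(5 - 5\right)^{2}}{3}\right) = 44 \frac{-7 + 4}{4 \left(11 + 4\right)} \left(3 + \left(5 - 5\right) + \frac{\left(5 - 5\right)^{2}}{3}\right) = 44 \cdot \frac{1}{4} \cdot \frac{1}{15} \left(-3\right) \left(3 + 0 + \frac{0^{2}}{3}\right) = 44 \cdot \frac{1}{4} \cdot \frac{1}{15} \left(-3\right) \left(3 + 0 + \frac{1}{3} \cdot 0\right) = 44 \left(- \frac{1}{20}\right) \left(3 + 0 + 0\right) = \left(- \frac{11}{5}\right) 3 = - \frac{33}{5}$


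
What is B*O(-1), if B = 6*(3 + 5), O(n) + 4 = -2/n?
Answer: -96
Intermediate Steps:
O(n) = -4 - 2/n
B = 48 (B = 6*8 = 48)
B*O(-1) = 48*(-4 - 2/(-1)) = 48*(-4 - 2*(-1)) = 48*(-4 + 2) = 48*(-2) = -96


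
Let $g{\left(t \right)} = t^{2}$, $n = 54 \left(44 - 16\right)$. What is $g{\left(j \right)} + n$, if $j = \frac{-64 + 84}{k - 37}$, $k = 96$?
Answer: $\frac{5263672}{3481} \approx 1512.1$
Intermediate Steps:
$j = \frac{20}{59}$ ($j = \frac{-64 + 84}{96 - 37} = \frac{20}{59} \approx 0.33898$)
$n = 1512$ ($n = 54 \cdot 28 = 1512$)
$g{\left(j \right)} + n = \left(\frac{20}{59}\right)^{2} + 1512 = \frac{400}{3481} + 1512 = \frac{5263672}{3481}$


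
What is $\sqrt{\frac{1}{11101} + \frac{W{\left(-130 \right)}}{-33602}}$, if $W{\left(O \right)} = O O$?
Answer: $\frac{i \sqrt{17491951046813749}}{186507901} \approx 0.70912 i$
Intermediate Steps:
$W{\left(O \right)} = O^{2}$
$\sqrt{\frac{1}{11101} + \frac{W{\left(-130 \right)}}{-33602}} = \sqrt{\frac{1}{11101} + \frac{\left(-130\right)^{2}}{-33602}} = \sqrt{\frac{1}{11101} + 16900 \left(- \frac{1}{33602}\right)} = \sqrt{\frac{1}{11101} - \frac{8450}{16801}} = \sqrt{- \frac{93786649}{186507901}} = \frac{i \sqrt{17491951046813749}}{186507901}$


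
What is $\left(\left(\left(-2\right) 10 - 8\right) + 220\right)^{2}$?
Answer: $36864$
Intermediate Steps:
$\left(\left(\left(-2\right) 10 - 8\right) + 220\right)^{2} = \left(\left(-20 - 8\right) + 220\right)^{2} = \left(-28 + 220\right)^{2} = 192^{2} = 36864$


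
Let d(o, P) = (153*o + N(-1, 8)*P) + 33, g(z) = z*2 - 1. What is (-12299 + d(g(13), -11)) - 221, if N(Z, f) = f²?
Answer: -9366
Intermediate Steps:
g(z) = -1 + 2*z (g(z) = 2*z - 1 = -1 + 2*z)
d(o, P) = 33 + 64*P + 153*o (d(o, P) = (153*o + 8²*P) + 33 = (153*o + 64*P) + 33 = (64*P + 153*o) + 33 = 33 + 64*P + 153*o)
(-12299 + d(g(13), -11)) - 221 = (-12299 + (33 + 64*(-11) + 153*(-1 + 2*13))) - 221 = (-12299 + (33 - 704 + 153*(-1 + 26))) - 221 = (-12299 + (33 - 704 + 153*25)) - 221 = (-12299 + (33 - 704 + 3825)) - 221 = (-12299 + 3154) - 221 = -9145 - 221 = -9366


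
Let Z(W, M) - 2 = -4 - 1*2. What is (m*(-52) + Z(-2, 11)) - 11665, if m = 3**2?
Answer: -12137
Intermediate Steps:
m = 9
Z(W, M) = -4 (Z(W, M) = 2 + (-4 - 1*2) = 2 + (-4 - 2) = 2 - 6 = -4)
(m*(-52) + Z(-2, 11)) - 11665 = (9*(-52) - 4) - 11665 = (-468 - 4) - 11665 = -472 - 11665 = -12137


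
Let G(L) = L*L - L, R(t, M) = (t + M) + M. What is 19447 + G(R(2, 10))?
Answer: 19909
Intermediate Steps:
R(t, M) = t + 2*M (R(t, M) = (M + t) + M = t + 2*M)
G(L) = L**2 - L
19447 + G(R(2, 10)) = 19447 + (2 + 2*10)*(-1 + (2 + 2*10)) = 19447 + (2 + 20)*(-1 + (2 + 20)) = 19447 + 22*(-1 + 22) = 19447 + 22*21 = 19447 + 462 = 19909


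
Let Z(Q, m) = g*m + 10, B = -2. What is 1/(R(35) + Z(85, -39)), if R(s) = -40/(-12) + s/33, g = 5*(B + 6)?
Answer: -33/25265 ≈ -0.0013062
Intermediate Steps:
g = 20 (g = 5*(-2 + 6) = 5*4 = 20)
R(s) = 10/3 + s/33 (R(s) = -40*(-1/12) + s*(1/33) = 10/3 + s/33)
Z(Q, m) = 10 + 20*m (Z(Q, m) = 20*m + 10 = 10 + 20*m)
1/(R(35) + Z(85, -39)) = 1/((10/3 + (1/33)*35) + (10 + 20*(-39))) = 1/((10/3 + 35/33) + (10 - 780)) = 1/(145/33 - 770) = 1/(-25265/33) = -33/25265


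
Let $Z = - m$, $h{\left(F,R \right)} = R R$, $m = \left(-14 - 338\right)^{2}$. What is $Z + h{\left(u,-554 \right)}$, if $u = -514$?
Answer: $183012$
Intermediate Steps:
$m = 123904$ ($m = \left(-352\right)^{2} = 123904$)
$h{\left(F,R \right)} = R^{2}$
$Z = -123904$ ($Z = \left(-1\right) 123904 = -123904$)
$Z + h{\left(u,-554 \right)} = -123904 + \left(-554\right)^{2} = -123904 + 306916 = 183012$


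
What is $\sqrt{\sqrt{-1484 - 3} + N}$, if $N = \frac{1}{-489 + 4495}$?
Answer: $\frac{\sqrt{4006 + 16048036 i \sqrt{1487}}}{4006} \approx 4.391 + 4.391 i$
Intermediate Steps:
$N = \frac{1}{4006} \approx 0.00024963$
$\sqrt{\sqrt{-1484 - 3} + N} = \sqrt{\sqrt{-1484 - 3} + \frac{1}{4006}} = \sqrt{\sqrt{-1487} + \frac{1}{4006}} = \sqrt{i \sqrt{1487} + \frac{1}{4006}} = \sqrt{\frac{1}{4006} + i \sqrt{1487}}$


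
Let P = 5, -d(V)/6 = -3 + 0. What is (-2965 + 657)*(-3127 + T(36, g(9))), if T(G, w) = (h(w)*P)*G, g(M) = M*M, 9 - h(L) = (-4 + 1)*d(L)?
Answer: -18955604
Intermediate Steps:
d(V) = 18 (d(V) = -6*(-3 + 0) = -6*(-3) = 18)
h(L) = 63 (h(L) = 9 - (-4 + 1)*18 = 9 - (-3)*18 = 9 - 1*(-54) = 9 + 54 = 63)
g(M) = M²
T(G, w) = 315*G (T(G, w) = (63*5)*G = 315*G)
(-2965 + 657)*(-3127 + T(36, g(9))) = (-2965 + 657)*(-3127 + 315*36) = -2308*(-3127 + 11340) = -2308*8213 = -18955604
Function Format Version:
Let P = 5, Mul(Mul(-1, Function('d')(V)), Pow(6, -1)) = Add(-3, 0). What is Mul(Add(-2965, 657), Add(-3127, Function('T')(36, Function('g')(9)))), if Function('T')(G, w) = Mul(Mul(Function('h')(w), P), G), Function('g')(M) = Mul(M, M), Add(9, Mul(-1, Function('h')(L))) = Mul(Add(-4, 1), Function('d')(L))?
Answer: -18955604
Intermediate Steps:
Function('d')(V) = 18 (Function('d')(V) = Mul(-6, Add(-3, 0)) = Mul(-6, -3) = 18)
Function('h')(L) = 63 (Function('h')(L) = Add(9, Mul(-1, Mul(Add(-4, 1), 18))) = Add(9, Mul(-1, Mul(-3, 18))) = Add(9, Mul(-1, -54)) = Add(9, 54) = 63)
Function('g')(M) = Pow(M, 2)
Function('T')(G, w) = Mul(315, G) (Function('T')(G, w) = Mul(Mul(63, 5), G) = Mul(315, G))
Mul(Add(-2965, 657), Add(-3127, Function('T')(36, Function('g')(9)))) = Mul(Add(-2965, 657), Add(-3127, Mul(315, 36))) = Mul(-2308, Add(-3127, 11340)) = Mul(-2308, 8213) = -18955604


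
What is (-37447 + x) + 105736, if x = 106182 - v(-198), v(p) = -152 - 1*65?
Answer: 174688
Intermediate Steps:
v(p) = -217 (v(p) = -152 - 65 = -217)
x = 106399 (x = 106182 - 1*(-217) = 106182 + 217 = 106399)
(-37447 + x) + 105736 = (-37447 + 106399) + 105736 = 68952 + 105736 = 174688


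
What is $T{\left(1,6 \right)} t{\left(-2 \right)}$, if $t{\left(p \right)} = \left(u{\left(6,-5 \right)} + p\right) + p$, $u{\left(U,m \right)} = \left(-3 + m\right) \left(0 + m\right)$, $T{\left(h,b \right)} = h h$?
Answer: $36$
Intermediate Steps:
$T{\left(h,b \right)} = h^{2}$
$u{\left(U,m \right)} = m \left(-3 + m\right)$ ($u{\left(U,m \right)} = \left(-3 + m\right) m = m \left(-3 + m\right)$)
$t{\left(p \right)} = 40 + 2 p$ ($t{\left(p \right)} = \left(- 5 \left(-3 - 5\right) + p\right) + p = \left(\left(-5\right) \left(-8\right) + p\right) + p = \left(40 + p\right) + p = 40 + 2 p$)
$T{\left(1,6 \right)} t{\left(-2 \right)} = 1^{2} \left(40 + 2 \left(-2\right)\right) = 1 \left(40 - 4\right) = 1 \cdot 36 = 36$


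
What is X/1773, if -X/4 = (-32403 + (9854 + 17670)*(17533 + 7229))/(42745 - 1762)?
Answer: -908689180/24220953 ≈ -37.517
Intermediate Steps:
X = -908689180/13661 (X = -4*(-32403 + (9854 + 17670)*(17533 + 7229))/(42745 - 1762) = -4*(-32403 + 27524*24762)/40983 = -4*(-32403 + 681549288)/40983 = -2726067540/40983 = -4*227172295/13661 = -908689180/13661 ≈ -66517.)
X/1773 = -908689180/13661/1773 = -908689180/13661*1/1773 = -908689180/24220953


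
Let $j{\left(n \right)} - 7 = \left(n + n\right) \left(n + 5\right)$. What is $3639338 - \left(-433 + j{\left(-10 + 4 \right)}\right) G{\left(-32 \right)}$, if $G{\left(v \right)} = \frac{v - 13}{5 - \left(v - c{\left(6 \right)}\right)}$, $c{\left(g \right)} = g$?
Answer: $\frac{156472904}{43} \approx 3.6389 \cdot 10^{6}$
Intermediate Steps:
$j{\left(n \right)} = 7 + 2 n \left(5 + n\right)$ ($j{\left(n \right)} = 7 + \left(n + n\right) \left(n + 5\right) = 7 + 2 n \left(5 + n\right)$)
$G{\left(v \right)} = \frac{-13 + v}{11 - v}$ ($G{\left(v \right)} = \frac{v - 13}{5 - \left(-6 + v\right)} = \frac{-13 + v}{11 - v}$)
$3639338 - \left(-433 + j{\left(-10 + 4 \right)}\right) G{\left(-32 \right)} = 3639338 - \left(-433 + \left(7 + 2 \left(-10 + 4\right)^{2} + 10 \left(-10 + 4\right)\right)\right) \frac{-13 - 32}{11 - -32} = 3639338 - \left(-433 + \left(7 + 2 \left(-6\right)^{2} + 10 \left(-6\right)\right)\right) \frac{1}{11 + 32} \left(-45\right) = 3639338 - \left(-433 + \left(7 + 2 \cdot 36 - 60\right)\right) \frac{1}{43} \left(-45\right) = 3639338 - \left(-433 + \left(7 + 72 - 60\right)\right) \frac{1}{43} \left(-45\right) = 3639338 - \left(-433 + 19\right) \left(- \frac{45}{43}\right) = 3639338 - \left(-414\right) \left(- \frac{45}{43}\right) = 3639338 - \frac{18630}{43} = \frac{156472904}{43}$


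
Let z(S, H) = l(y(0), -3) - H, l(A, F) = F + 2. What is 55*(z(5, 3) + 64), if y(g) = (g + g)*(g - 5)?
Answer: 3300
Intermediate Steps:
y(g) = 2*g*(-5 + g) (y(g) = (2*g)*(-5 + g) = 2*g*(-5 + g))
l(A, F) = 2 + F
z(S, H) = -1 - H (z(S, H) = (2 - 3) - H = -1 - H)
55*(z(5, 3) + 64) = 55*((-1 - 1*3) + 64) = 55*((-1 - 3) + 64) = 55*(-4 + 64) = 55*60 = 3300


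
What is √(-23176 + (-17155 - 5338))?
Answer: I*√45669 ≈ 213.7*I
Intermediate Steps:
√(-23176 + (-17155 - 5338)) = √(-23176 - 22493) = √(-45669) = I*√45669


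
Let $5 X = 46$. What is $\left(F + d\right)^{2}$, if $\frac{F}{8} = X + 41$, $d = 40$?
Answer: $\frac{4875264}{25} \approx 1.9501 \cdot 10^{5}$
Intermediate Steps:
$X = \frac{46}{5}$ ($X = \frac{1}{5} \cdot 46 = \frac{46}{5} \approx 9.2$)
$F = \frac{2008}{5}$ ($F = 8 \left(\frac{46}{5} + 41\right) = 8 \cdot \frac{251}{5} = \frac{2008}{5} \approx 401.6$)
$\left(F + d\right)^{2} = \left(\frac{2008}{5} + 40\right)^{2} = \left(\frac{2208}{5}\right)^{2} = \frac{4875264}{25}$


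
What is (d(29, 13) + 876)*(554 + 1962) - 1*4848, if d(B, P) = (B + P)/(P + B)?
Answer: 2201684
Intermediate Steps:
d(B, P) = 1 (d(B, P) = (B + P)/(B + P) = 1)
(d(29, 13) + 876)*(554 + 1962) - 1*4848 = (1 + 876)*(554 + 1962) - 1*4848 = 877*2516 - 4848 = 2206532 - 4848 = 2201684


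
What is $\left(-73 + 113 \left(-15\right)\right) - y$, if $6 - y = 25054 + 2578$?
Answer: $25858$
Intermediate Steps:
$y = -27626$ ($y = 6 - \left(25054 + 2578\right) = 6 - 27632 = -27626$)
$\left(-73 + 113 \left(-15\right)\right) - y = \left(-73 + 113 \left(-15\right)\right) - -27626 = \left(-73 - 1695\right) + 27626 = -1768 + 27626 = 25858$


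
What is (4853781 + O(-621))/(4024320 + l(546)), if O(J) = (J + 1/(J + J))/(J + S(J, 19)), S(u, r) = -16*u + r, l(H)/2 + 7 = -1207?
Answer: 56269047511385/46625102190576 ≈ 1.2068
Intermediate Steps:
l(H) = -2428 (l(H) = -14 + 2*(-1207) = -14 - 2414 = -2428)
S(u, r) = r - 16*u
O(J) = (J + 1/(2*J))/(19 - 15*J) (O(J) = (J + 1/(J + J))/(J + (19 - 16*J)) = (J + 1/(2*J))/(19 - 15*J))
(4853781 + O(-621))/(4024320 + l(546)) = (4853781 + (-½ - 1*(-621)²)/((-621)*(-19 + 15*(-621))))/(4024320 - 2428) = (4853781 - (-½ - 1*385641)/(621*(-19 - 9315)))/4021892 = (4853781 - 1/621*(-½ - 385641)/(-9334))*(1/4021892) = (4853781 - 1/621*(-1/9334)*(-771283/2))*(1/4021892) = (4853781 - 771283/11592828)*(1/4021892) = (56269047511385/11592828)*(1/4021892) = 56269047511385/46625102190576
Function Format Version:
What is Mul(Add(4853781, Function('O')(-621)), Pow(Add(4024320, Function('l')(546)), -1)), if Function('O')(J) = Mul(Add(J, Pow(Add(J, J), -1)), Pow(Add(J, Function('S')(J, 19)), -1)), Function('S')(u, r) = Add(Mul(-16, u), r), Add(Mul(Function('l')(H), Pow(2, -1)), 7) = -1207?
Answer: Rational(56269047511385, 46625102190576) ≈ 1.2068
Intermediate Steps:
Function('l')(H) = -2428 (Function('l')(H) = Add(-14, Mul(2, -1207)) = Add(-14, -2414) = -2428)
Function('S')(u, r) = Add(r, Mul(-16, u))
Function('O')(J) = Mul(Pow(Add(19, Mul(-15, J)), -1), Add(J, Mul(Rational(1, 2), Pow(J, -1)))) (Function('O')(J) = Mul(Add(J, Pow(Add(J, J), -1)), Pow(Add(J, Add(19, Mul(-16, J))), -1)) = Mul(Add(J, Pow(Mul(2, J), -1)), Pow(Add(19, Mul(-15, J)), -1)) = Mul(Add(J, Mul(Rational(1, 2), Pow(J, -1))), Pow(Add(19, Mul(-15, J)), -1)) = Mul(Pow(Add(19, Mul(-15, J)), -1), Add(J, Mul(Rational(1, 2), Pow(J, -1)))))
Mul(Add(4853781, Function('O')(-621)), Pow(Add(4024320, Function('l')(546)), -1)) = Mul(Add(4853781, Mul(Pow(-621, -1), Pow(Add(-19, Mul(15, -621)), -1), Add(Rational(-1, 2), Mul(-1, Pow(-621, 2))))), Pow(Add(4024320, -2428), -1)) = Mul(Add(4853781, Mul(Rational(-1, 621), Pow(Add(-19, -9315), -1), Add(Rational(-1, 2), Mul(-1, 385641)))), Pow(4021892, -1)) = Mul(Add(4853781, Mul(Rational(-1, 621), Pow(-9334, -1), Add(Rational(-1, 2), -385641))), Rational(1, 4021892)) = Mul(Add(4853781, Mul(Rational(-1, 621), Rational(-1, 9334), Rational(-771283, 2))), Rational(1, 4021892)) = Mul(Add(4853781, Rational(-771283, 11592828)), Rational(1, 4021892)) = Mul(Rational(56269047511385, 11592828), Rational(1, 4021892)) = Rational(56269047511385, 46625102190576)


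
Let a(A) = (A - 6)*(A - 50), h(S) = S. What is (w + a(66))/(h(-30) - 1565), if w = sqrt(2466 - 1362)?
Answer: -192/319 - 4*sqrt(69)/1595 ≈ -0.62271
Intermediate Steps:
a(A) = (-50 + A)*(-6 + A) (a(A) = (-6 + A)*(-50 + A) = (-50 + A)*(-6 + A))
w = 4*sqrt(69) (w = sqrt(1104) = 4*sqrt(69) ≈ 33.227)
(w + a(66))/(h(-30) - 1565) = (4*sqrt(69) + (300 + 66**2 - 56*66))/(-30 - 1565) = (4*sqrt(69) + (300 + 4356 - 3696))/(-1595) = (4*sqrt(69) + 960)*(-1/1595) = (960 + 4*sqrt(69))*(-1/1595) = -192/319 - 4*sqrt(69)/1595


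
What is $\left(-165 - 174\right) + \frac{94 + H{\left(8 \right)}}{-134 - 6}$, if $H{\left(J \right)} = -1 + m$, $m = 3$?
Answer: $- \frac{11889}{35} \approx -339.69$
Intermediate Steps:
$H{\left(J \right)} = 2$ ($H{\left(J \right)} = -1 + 3 = 2$)
$\left(-165 - 174\right) + \frac{94 + H{\left(8 \right)}}{-134 - 6} = \left(-165 - 174\right) + \frac{94 + 2}{-134 - 6} = -339 + \frac{96}{-140} = -339 + 96 \left(- \frac{1}{140}\right) = -339 - \frac{24}{35} = - \frac{11889}{35}$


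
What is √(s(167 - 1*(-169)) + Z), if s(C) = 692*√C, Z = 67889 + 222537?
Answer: √(290426 + 2768*√21) ≈ 550.55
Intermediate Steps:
Z = 290426
√(s(167 - 1*(-169)) + Z) = √(692*√(167 - 1*(-169)) + 290426) = √(692*√(167 + 169) + 290426) = √(692*√336 + 290426) = √(692*(4*√21) + 290426) = √(2768*√21 + 290426) = √(290426 + 2768*√21)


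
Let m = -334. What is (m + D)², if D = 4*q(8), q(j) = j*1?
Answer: 91204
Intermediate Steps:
q(j) = j
D = 32 (D = 4*8 = 32)
(m + D)² = (-334 + 32)² = (-302)² = 91204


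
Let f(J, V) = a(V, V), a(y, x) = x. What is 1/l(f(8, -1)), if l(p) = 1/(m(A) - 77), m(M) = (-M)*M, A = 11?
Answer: -198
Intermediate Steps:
f(J, V) = V
m(M) = -M²
l(p) = -1/198 (l(p) = 1/(-1*11² - 77) = 1/(-1*121 - 77) = 1/(-121 - 77) = 1/(-198) = -1/198)
1/l(f(8, -1)) = 1/(-1/198) = -198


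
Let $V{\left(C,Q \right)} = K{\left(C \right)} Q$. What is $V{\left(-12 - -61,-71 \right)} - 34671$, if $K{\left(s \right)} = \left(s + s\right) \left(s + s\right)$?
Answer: $-716555$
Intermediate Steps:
$K{\left(s \right)} = 4 s^{2}$ ($K{\left(s \right)} = 2 s 2 s = 4 s^{2}$)
$V{\left(C,Q \right)} = 4 Q C^{2}$ ($V{\left(C,Q \right)} = 4 C^{2} Q = 4 Q C^{2}$)
$V{\left(-12 - -61,-71 \right)} - 34671 = 4 \left(-71\right) \left(-12 - -61\right)^{2} - 34671 = 4 \left(-71\right) \left(-12 + 61\right)^{2} - 34671 = 4 \left(-71\right) 49^{2} - 34671 = 4 \left(-71\right) 2401 - 34671 = -681884 - 34671 = -716555$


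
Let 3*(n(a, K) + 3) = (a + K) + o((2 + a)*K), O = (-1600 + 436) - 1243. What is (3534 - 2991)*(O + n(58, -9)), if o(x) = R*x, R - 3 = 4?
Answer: -1983941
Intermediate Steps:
R = 7 (R = 3 + 4 = 7)
O = -2407 (O = -1164 - 1243 = -2407)
o(x) = 7*x
n(a, K) = -3 + K/3 + a/3 + 7*K*(2 + a)/3 (n(a, K) = -3 + ((a + K) + 7*((2 + a)*K))/3 = -3 + ((K + a) + 7*(K*(2 + a)))/3 = -3 + ((K + a) + 7*K*(2 + a))/3 = -3 + (K + a + 7*K*(2 + a))/3 = -3 + (K/3 + a/3 + 7*K*(2 + a)/3) = -3 + K/3 + a/3 + 7*K*(2 + a)/3)
(3534 - 2991)*(O + n(58, -9)) = (3534 - 2991)*(-2407 + (-3 + 5*(-9) + (⅓)*58 + (7/3)*(-9)*58)) = 543*(-2407 + (-3 - 45 + 58/3 - 1218)) = 543*(-2407 - 3740/3) = 543*(-10961/3) = -1983941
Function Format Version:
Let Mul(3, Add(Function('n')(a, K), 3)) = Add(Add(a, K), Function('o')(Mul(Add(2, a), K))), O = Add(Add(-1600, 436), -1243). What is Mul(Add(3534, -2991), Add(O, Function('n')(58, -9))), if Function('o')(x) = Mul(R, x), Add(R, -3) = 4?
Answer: -1983941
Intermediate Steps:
R = 7 (R = Add(3, 4) = 7)
O = -2407 (O = Add(-1164, -1243) = -2407)
Function('o')(x) = Mul(7, x)
Function('n')(a, K) = Add(-3, Mul(Rational(1, 3), K), Mul(Rational(1, 3), a), Mul(Rational(7, 3), K, Add(2, a))) (Function('n')(a, K) = Add(-3, Mul(Rational(1, 3), Add(Add(a, K), Mul(7, Mul(Add(2, a), K))))) = Add(-3, Mul(Rational(1, 3), Add(Add(K, a), Mul(7, Mul(K, Add(2, a)))))) = Add(-3, Mul(Rational(1, 3), Add(Add(K, a), Mul(7, K, Add(2, a))))) = Add(-3, Mul(Rational(1, 3), Add(K, a, Mul(7, K, Add(2, a))))) = Add(-3, Add(Mul(Rational(1, 3), K), Mul(Rational(1, 3), a), Mul(Rational(7, 3), K, Add(2, a)))) = Add(-3, Mul(Rational(1, 3), K), Mul(Rational(1, 3), a), Mul(Rational(7, 3), K, Add(2, a))))
Mul(Add(3534, -2991), Add(O, Function('n')(58, -9))) = Mul(Add(3534, -2991), Add(-2407, Add(-3, Mul(5, -9), Mul(Rational(1, 3), 58), Mul(Rational(7, 3), -9, 58)))) = Mul(543, Add(-2407, Add(-3, -45, Rational(58, 3), -1218))) = Mul(543, Add(-2407, Rational(-3740, 3))) = Mul(543, Rational(-10961, 3)) = -1983941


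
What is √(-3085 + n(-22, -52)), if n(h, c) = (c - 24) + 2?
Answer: 9*I*√39 ≈ 56.205*I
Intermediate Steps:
n(h, c) = -22 + c (n(h, c) = (-24 + c) + 2 = -22 + c)
√(-3085 + n(-22, -52)) = √(-3085 + (-22 - 52)) = √(-3085 - 74) = √(-3159) = 9*I*√39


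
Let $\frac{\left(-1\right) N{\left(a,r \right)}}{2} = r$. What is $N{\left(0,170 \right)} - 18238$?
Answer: $-18578$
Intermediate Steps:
$N{\left(a,r \right)} = - 2 r$
$N{\left(0,170 \right)} - 18238 = \left(-2\right) 170 - 18238 = -340 - 18238 = -18578$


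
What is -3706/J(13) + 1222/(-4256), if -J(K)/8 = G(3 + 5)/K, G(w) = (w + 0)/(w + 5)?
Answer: 41648659/4256 ≈ 9785.9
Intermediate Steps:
G(w) = w/(5 + w)
J(K) = -64/(13*K) (J(K) = -8*(3 + 5)/(5 + (3 + 5))/K = -8*8/(5 + 8)/K = -8*8/13/K = -8*8*(1/13)/K = -64/(13*K))
-3706/J(13) + 1222/(-4256) = -3706/((-64/13/13)) + 1222/(-4256) = -3706/((-64/13*1/13)) + 1222*(-1/4256) = -3706/(-64/169) - 611/2128 = -3706*(-169/64) - 611/2128 = 313157/32 - 611/2128 = 41648659/4256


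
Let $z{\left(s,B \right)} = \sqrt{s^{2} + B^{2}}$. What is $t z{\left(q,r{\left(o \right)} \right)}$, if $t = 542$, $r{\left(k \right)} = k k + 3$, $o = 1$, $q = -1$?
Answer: $542 \sqrt{17} \approx 2234.7$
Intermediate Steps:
$r{\left(k \right)} = 3 + k^{2}$ ($r{\left(k \right)} = k^{2} + 3 = 3 + k^{2}$)
$z{\left(s,B \right)} = \sqrt{B^{2} + s^{2}}$
$t z{\left(q,r{\left(o \right)} \right)} = 542 \sqrt{\left(3 + 1^{2}\right)^{2} + \left(-1\right)^{2}} = 542 \sqrt{\left(3 + 1\right)^{2} + 1} = 542 \sqrt{4^{2} + 1} = 542 \sqrt{16 + 1} = 542 \sqrt{17}$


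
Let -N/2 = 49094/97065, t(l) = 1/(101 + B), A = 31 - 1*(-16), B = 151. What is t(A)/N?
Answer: -10785/2749264 ≈ -0.0039229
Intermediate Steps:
A = 47 (A = 31 + 16 = 47)
t(l) = 1/252 (t(l) = 1/(101 + 151) = 1/252)
N = -98188/97065 ≈ -1.0116
t(A)/N = 1/(252*(-98188/97065)) = (1/252)*(-97065/98188) = -10785/2749264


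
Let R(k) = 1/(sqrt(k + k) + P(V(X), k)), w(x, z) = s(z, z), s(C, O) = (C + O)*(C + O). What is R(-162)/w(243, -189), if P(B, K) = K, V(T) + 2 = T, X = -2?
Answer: -1/23432976 - I/210896784 ≈ -4.2675e-8 - 4.7417e-9*I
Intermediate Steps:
V(T) = -2 + T
s(C, O) = (C + O)**2
w(x, z) = 4*z**2 (w(x, z) = (z + z)**2 = (2*z)**2 = 4*z**2)
R(k) = 1/(k + sqrt(2)*sqrt(k)) (R(k) = 1/(sqrt(k + k) + k) = 1/(sqrt(2*k) + k) = 1/(sqrt(2)*sqrt(k) + k) = 1/(k + sqrt(2)*sqrt(k)))
R(-162)/w(243, -189) = 1/((-162 + sqrt(2)*sqrt(-162))*((4*(-189)**2))) = 1/((-162 + sqrt(2)*(9*I*sqrt(2)))*((4*35721))) = 1/(-162 + 18*I*142884) = ((-162 - 18*I)/26568)*(1/142884) = (-162 - 18*I)/3796142112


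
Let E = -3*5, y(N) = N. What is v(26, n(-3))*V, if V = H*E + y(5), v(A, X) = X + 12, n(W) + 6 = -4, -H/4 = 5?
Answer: 610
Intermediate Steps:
E = -15
H = -20 (H = -4*5 = -20)
n(W) = -10 (n(W) = -6 - 4 = -10)
v(A, X) = 12 + X
V = 305 (V = -20*(-15) + 5 = 300 + 5 = 305)
v(26, n(-3))*V = (12 - 10)*305 = 2*305 = 610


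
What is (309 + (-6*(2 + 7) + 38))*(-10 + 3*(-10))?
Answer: -11720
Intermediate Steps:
(309 + (-6*(2 + 7) + 38))*(-10 + 3*(-10)) = (309 + (-6*9 + 38))*(-10 - 30) = (309 + (-54 + 38))*(-40) = (309 - 16)*(-40) = 293*(-40) = -11720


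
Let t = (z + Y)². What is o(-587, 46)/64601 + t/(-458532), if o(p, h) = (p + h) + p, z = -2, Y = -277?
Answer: -616203393/3291291748 ≈ -0.18722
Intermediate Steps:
o(p, h) = h + 2*p (o(p, h) = (h + p) + p = h + 2*p)
t = 77841 (t = (-2 - 277)² = (-279)² = 77841)
o(-587, 46)/64601 + t/(-458532) = (46 + 2*(-587))/64601 + 77841/(-458532) = (46 - 1174)*(1/64601) + 77841*(-1/458532) = -1128*1/64601 - 8649/50948 = -1128/64601 - 8649/50948 = -616203393/3291291748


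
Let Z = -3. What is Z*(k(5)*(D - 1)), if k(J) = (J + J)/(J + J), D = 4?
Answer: -9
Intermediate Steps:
k(J) = 1 (k(J) = (2*J)/((2*J)) = (2*J)*(1/(2*J)) = 1)
Z*(k(5)*(D - 1)) = -3*(4 - 1) = -3*3 = -9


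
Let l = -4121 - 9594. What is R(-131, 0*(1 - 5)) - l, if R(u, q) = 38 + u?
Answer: 13622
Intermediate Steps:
l = -13715
R(-131, 0*(1 - 5)) - l = (38 - 131) - 1*(-13715) = -93 + 13715 = 13622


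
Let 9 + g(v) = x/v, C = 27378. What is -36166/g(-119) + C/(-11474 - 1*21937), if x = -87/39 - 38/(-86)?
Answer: 26787923228768/6656462393 ≈ 4024.3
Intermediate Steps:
x = -1000/559 (x = -87*1/39 - 38*(-1/86) = -29/13 + 19/43 = -1000/559 ≈ -1.7889)
g(v) = -9 - 1000/(559*v)
-36166/g(-119) + C/(-11474 - 1*21937) = -36166/(-9 - 1000/559/(-119)) + 27378/(-11474 - 1*21937) = -36166/(-9 - 1000/559*(-1/119)) + 27378/(-11474 - 21937) = -36166/(-9 + 1000/66521) + 27378/(-33411) = -36166/(-597689/66521) + 27378*(-1/33411) = -36166*(-66521/597689) - 9126/11137 = 2405798486/597689 - 9126/11137 = 26787923228768/6656462393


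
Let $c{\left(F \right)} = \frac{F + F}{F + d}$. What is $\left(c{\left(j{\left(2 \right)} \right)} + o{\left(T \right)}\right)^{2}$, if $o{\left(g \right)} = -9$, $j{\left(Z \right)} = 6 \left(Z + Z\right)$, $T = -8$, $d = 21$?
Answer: $\frac{14161}{225} \approx 62.938$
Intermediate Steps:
$j{\left(Z \right)} = 12 Z$ ($j{\left(Z \right)} = 6 \cdot 2 Z = 12 Z$)
$c{\left(F \right)} = \frac{2 F}{21 + F}$ ($c{\left(F \right)} = \frac{F + F}{F + 21} = \frac{2 F}{21 + F}$)
$\left(c{\left(j{\left(2 \right)} \right)} + o{\left(T \right)}\right)^{2} = \left(\frac{2 \cdot 12 \cdot 2}{21 + 12 \cdot 2} - 9\right)^{2} = \left(2 \cdot 24 \frac{1}{21 + 24} - 9\right)^{2} = \left(2 \cdot 24 \cdot \frac{1}{45} - 9\right)^{2} = \left(\frac{16}{15} - 9\right)^{2} = \left(- \frac{119}{15}\right)^{2} = \frac{14161}{225}$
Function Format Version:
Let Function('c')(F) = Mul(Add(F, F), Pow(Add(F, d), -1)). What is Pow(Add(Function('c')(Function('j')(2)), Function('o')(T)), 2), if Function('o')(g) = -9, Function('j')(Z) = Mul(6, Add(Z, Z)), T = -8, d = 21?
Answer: Rational(14161, 225) ≈ 62.938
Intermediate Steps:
Function('j')(Z) = Mul(12, Z) (Function('j')(Z) = Mul(6, Mul(2, Z)) = Mul(12, Z))
Function('c')(F) = Mul(2, F, Pow(Add(21, F), -1)) (Function('c')(F) = Mul(Add(F, F), Pow(Add(F, 21), -1)) = Mul(Mul(2, F), Pow(Add(21, F), -1)) = Mul(2, F, Pow(Add(21, F), -1)))
Pow(Add(Function('c')(Function('j')(2)), Function('o')(T)), 2) = Pow(Add(Mul(2, Mul(12, 2), Pow(Add(21, Mul(12, 2)), -1)), -9), 2) = Pow(Add(Mul(2, 24, Pow(Add(21, 24), -1)), -9), 2) = Pow(Add(Mul(2, 24, Pow(45, -1)), -9), 2) = Pow(Add(Mul(2, 24, Rational(1, 45)), -9), 2) = Pow(Add(Rational(16, 15), -9), 2) = Pow(Rational(-119, 15), 2) = Rational(14161, 225)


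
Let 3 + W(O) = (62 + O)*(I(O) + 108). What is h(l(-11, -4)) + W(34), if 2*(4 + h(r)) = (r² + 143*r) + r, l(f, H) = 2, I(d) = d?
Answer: 13771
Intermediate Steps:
W(O) = -3 + (62 + O)*(108 + O) (W(O) = -3 + (62 + O)*(O + 108) = -3 + (62 + O)*(108 + O))
h(r) = -4 + r²/2 + 72*r (h(r) = -4 + ((r² + 143*r) + r)/2 = -4 + (r² + 144*r)/2 = -4 + (r²/2 + 72*r) = -4 + r²/2 + 72*r)
h(l(-11, -4)) + W(34) = (-4 + (½)*2² + 72*2) + (6693 + 34² + 170*34) = (-4 + (½)*4 + 144) + (6693 + 1156 + 5780) = (-4 + 2 + 144) + 13629 = 142 + 13629 = 13771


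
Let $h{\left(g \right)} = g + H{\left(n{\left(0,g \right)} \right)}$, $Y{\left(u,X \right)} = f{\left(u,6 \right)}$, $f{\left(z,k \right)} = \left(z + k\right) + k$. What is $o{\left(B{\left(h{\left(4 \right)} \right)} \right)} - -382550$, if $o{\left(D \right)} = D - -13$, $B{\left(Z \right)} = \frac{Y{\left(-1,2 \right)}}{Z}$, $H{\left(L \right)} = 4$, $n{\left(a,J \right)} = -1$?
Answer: $\frac{3060515}{8} \approx 3.8256 \cdot 10^{5}$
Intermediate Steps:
$f{\left(z,k \right)} = z + 2 k$ ($f{\left(z,k \right)} = \left(k + z\right) + k = z + 2 k$)
$Y{\left(u,X \right)} = 12 + u$ ($Y{\left(u,X \right)} = u + 2 \cdot 6 = u + 12 = 12 + u$)
$h{\left(g \right)} = 4 + g$ ($h{\left(g \right)} = g + 4 = 4 + g$)
$B{\left(Z \right)} = \frac{11}{Z}$ ($B{\left(Z \right)} = \frac{12 - 1}{Z} = \frac{11}{Z}$)
$o{\left(D \right)} = 13 + D$ ($o{\left(D \right)} = D + 13 = 13 + D$)
$o{\left(B{\left(h{\left(4 \right)} \right)} \right)} - -382550 = \left(13 + \frac{11}{4 + 4}\right) - -382550 = \left(13 + \frac{11}{8}\right) + 382550 = \frac{115}{8} + 382550 = \frac{3060515}{8}$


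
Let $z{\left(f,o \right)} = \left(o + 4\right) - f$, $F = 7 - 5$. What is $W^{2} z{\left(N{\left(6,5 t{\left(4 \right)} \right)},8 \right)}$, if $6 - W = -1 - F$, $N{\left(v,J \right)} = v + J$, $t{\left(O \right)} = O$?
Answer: $-1134$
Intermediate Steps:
$F = 2$
$N{\left(v,J \right)} = J + v$
$W = 9$ ($W = 6 - \left(-1 - 2\right) = 6 - -3 = 6 + 3 = 9$)
$z{\left(f,o \right)} = 4 + o - f$ ($z{\left(f,o \right)} = \left(4 + o\right) - f = 4 + o - f$)
$W^{2} z{\left(N{\left(6,5 t{\left(4 \right)} \right)},8 \right)} = 9^{2} \left(4 + 8 - \left(5 \cdot 4 + 6\right)\right) = 81 \left(4 + 8 - \left(20 + 6\right)\right) = 81 \left(4 + 8 - 26\right) = 81 \left(-14\right) = -1134$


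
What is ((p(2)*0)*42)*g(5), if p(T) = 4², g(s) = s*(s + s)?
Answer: 0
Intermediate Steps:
g(s) = 2*s² (g(s) = s*(2*s) = 2*s²)
p(T) = 16
((p(2)*0)*42)*g(5) = ((16*0)*42)*(2*5²) = (0*42)*(2*25) = 0*50 = 0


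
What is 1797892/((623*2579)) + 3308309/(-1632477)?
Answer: -340071281867/374704078287 ≈ -0.90757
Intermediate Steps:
1797892/((623*2579)) + 3308309/(-1632477) = 1797892/1606717 + 3308309*(-1/1632477) = 1797892*(1/1606717) - 3308309/1632477 = 1797892/1606717 - 3308309/1632477 = -340071281867/374704078287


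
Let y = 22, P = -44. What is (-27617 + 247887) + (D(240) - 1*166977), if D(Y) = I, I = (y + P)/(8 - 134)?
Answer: 3357470/63 ≈ 53293.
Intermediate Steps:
I = 11/63 (I = (22 - 44)/(8 - 134) = -22/(-126) = -22*(-1/126) = 11/63 ≈ 0.17460)
D(Y) = 11/63
(-27617 + 247887) + (D(240) - 1*166977) = (-27617 + 247887) + (11/63 - 1*166977) = 220270 + (11/63 - 166977) = 220270 - 10519540/63 = 3357470/63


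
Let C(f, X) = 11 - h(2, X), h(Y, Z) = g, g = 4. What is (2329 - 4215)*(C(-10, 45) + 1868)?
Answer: -3536250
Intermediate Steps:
h(Y, Z) = 4
C(f, X) = 7 (C(f, X) = 11 - 1*4 = 11 - 4 = 7)
(2329 - 4215)*(C(-10, 45) + 1868) = (2329 - 4215)*(7 + 1868) = -1886*1875 = -3536250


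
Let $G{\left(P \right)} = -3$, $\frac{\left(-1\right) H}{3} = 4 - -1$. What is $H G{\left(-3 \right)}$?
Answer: $45$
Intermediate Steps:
$H = -15$ ($H = - 3 \left(4 - -1\right) = - 3 \left(4 + 1\right) = \left(-3\right) 5 = -15$)
$H G{\left(-3 \right)} = \left(-15\right) \left(-3\right) = 45$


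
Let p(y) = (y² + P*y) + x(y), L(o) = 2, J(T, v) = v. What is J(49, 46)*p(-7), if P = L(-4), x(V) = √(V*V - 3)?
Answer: 1610 + 46*√46 ≈ 1922.0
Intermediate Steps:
x(V) = √(-3 + V²) (x(V) = √(V² - 3) = √(-3 + V²))
P = 2
p(y) = y² + √(-3 + y²) + 2*y (p(y) = (y² + 2*y) + √(-3 + y²) = y² + √(-3 + y²) + 2*y)
J(49, 46)*p(-7) = 46*((-7)² + √(-3 + (-7)²) + 2*(-7)) = 46*(49 + √(-3 + 49) - 14) = 46*(49 + √46 - 14) = 46*(35 + √46) = 1610 + 46*√46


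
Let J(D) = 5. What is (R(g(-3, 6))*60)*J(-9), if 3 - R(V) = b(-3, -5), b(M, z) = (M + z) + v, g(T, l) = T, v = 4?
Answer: 2100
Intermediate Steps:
b(M, z) = 4 + M + z (b(M, z) = (M + z) + 4 = 4 + M + z)
R(V) = 7 (R(V) = 3 - (4 - 3 - 5) = 3 - 1*(-4) = 3 + 4 = 7)
(R(g(-3, 6))*60)*J(-9) = (7*60)*5 = 420*5 = 2100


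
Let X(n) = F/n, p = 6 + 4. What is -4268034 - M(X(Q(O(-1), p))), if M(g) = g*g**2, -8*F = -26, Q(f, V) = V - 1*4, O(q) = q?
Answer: -59001304213/13824 ≈ -4.2680e+6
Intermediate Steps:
p = 10
Q(f, V) = -4 + V (Q(f, V) = V - 4 = -4 + V)
F = 13/4 (F = -1/8*(-26) = 13/4 ≈ 3.2500)
X(n) = 13/(4*n)
M(g) = g**3
-4268034 - M(X(Q(O(-1), p))) = -4268034 - (13/(4*(-4 + 10)))**3 = -4268034 - ((13/4)/6)**3 = -4268034 - ((13/4)*(1/6))**3 = -4268034 - (13/24)**3 = -4268034 - 1*2197/13824 = -4268034 - 2197/13824 = -59001304213/13824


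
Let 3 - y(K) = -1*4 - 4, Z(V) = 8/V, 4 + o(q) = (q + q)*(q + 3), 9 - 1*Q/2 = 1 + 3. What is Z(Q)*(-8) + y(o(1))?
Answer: 23/5 ≈ 4.6000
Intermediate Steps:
Q = 10 (Q = 18 - 2*(1 + 3) = 18 - 2*4 = 18 - 8 = 10)
o(q) = -4 + 2*q*(3 + q) (o(q) = -4 + (q + q)*(q + 3) = -4 + (2*q)*(3 + q) = -4 + 2*q*(3 + q))
y(K) = 11 (y(K) = 3 - (-1*4 - 4) = 3 - (-4 - 4) = 3 - 1*(-8) = 3 + 8 = 11)
Z(Q)*(-8) + y(o(1)) = (8/10)*(-8) + 11 = (8*(⅒))*(-8) + 11 = (⅘)*(-8) + 11 = -32/5 + 11 = 23/5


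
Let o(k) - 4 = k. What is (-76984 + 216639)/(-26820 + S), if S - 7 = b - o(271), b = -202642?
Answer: -27931/45946 ≈ -0.60791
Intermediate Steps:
o(k) = 4 + k
S = -202910 (S = 7 + (-202642 - (4 + 271)) = 7 + (-202642 - 1*275) = 7 + (-202642 - 275) = 7 - 202917 = -202910)
(-76984 + 216639)/(-26820 + S) = (-76984 + 216639)/(-26820 - 202910) = 139655/(-229730) = 139655*(-1/229730) = -27931/45946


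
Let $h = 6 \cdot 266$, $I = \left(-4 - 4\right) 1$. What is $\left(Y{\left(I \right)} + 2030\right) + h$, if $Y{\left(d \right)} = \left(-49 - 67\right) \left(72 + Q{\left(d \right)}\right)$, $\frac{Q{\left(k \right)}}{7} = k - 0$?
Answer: $1770$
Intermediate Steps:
$Q{\left(k \right)} = 7 k$ ($Q{\left(k \right)} = 7 \left(k - 0\right) = 7 \left(k + 0\right) = 7 k$)
$I = -8$ ($I = \left(-8\right) 1 = -8$)
$h = 1596$
$Y{\left(d \right)} = -8352 - 812 d$ ($Y{\left(d \right)} = \left(-49 - 67\right) \left(72 + 7 d\right) = - 116 \left(72 + 7 d\right) = -8352 - 812 d$)
$\left(Y{\left(I \right)} + 2030\right) + h = \left(\left(-8352 - -6496\right) + 2030\right) + 1596 = \left(\left(-8352 + 6496\right) + 2030\right) + 1596 = \left(-1856 + 2030\right) + 1596 = 174 + 1596 = 1770$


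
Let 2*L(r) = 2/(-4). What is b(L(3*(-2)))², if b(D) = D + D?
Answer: ¼ ≈ 0.25000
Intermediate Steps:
L(r) = -¼ (L(r) = (2/(-4))/2 = (2*(-¼))/2 = (½)*(-½) = -¼)
b(D) = 2*D
b(L(3*(-2)))² = (2*(-¼))² = (-½)² = ¼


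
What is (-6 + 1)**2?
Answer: 25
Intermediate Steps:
(-6 + 1)**2 = (-5)**2 = 25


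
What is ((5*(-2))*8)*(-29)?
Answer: 2320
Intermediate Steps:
((5*(-2))*8)*(-29) = -10*8*(-29) = -80*(-29) = 2320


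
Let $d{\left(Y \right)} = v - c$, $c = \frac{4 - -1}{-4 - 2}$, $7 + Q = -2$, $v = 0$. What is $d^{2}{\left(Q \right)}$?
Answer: $\frac{25}{36} \approx 0.69444$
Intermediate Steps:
$Q = -9$ ($Q = -7 - 2 = -9$)
$c = - \frac{5}{6}$ ($c = \frac{4 + \left(-3 + 4\right)}{-6} = \left(4 + 1\right) \left(- \frac{1}{6}\right) = 5 \left(- \frac{1}{6}\right) = - \frac{5}{6} \approx -0.83333$)
$d{\left(Y \right)} = \frac{5}{6}$ ($d{\left(Y \right)} = 0 - - \frac{5}{6} = 0 + \frac{5}{6} = \frac{5}{6}$)
$d^{2}{\left(Q \right)} = \left(\frac{5}{6}\right)^{2} = \frac{25}{36}$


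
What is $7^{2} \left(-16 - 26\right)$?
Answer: $-2058$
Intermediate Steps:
$7^{2} \left(-16 - 26\right) = 49 \left(-42\right) = -2058$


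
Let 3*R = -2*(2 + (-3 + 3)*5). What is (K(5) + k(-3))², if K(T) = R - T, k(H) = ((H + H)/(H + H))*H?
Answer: 784/9 ≈ 87.111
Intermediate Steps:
R = -4/3 (R = (-2*(2 + (-3 + 3)*5))/3 = (-2*(2 + 0*5))/3 = (-2*(2 + 0))/3 = (-2*2)/3 = (⅓)*(-4) = -4/3 ≈ -1.3333)
k(H) = H (k(H) = ((2*H)/((2*H)))*H = ((2*H)*(1/(2*H)))*H = 1*H = H)
K(T) = -4/3 - T
(K(5) + k(-3))² = ((-4/3 - 1*5) - 3)² = ((-4/3 - 5) - 3)² = (-19/3 - 3)² = (-28/3)² = 784/9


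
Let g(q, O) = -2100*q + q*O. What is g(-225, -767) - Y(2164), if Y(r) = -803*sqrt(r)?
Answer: 645075 + 1606*sqrt(541) ≈ 6.8243e+5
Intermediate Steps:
g(q, O) = -2100*q + O*q
g(-225, -767) - Y(2164) = -225*(-2100 - 767) - (-803)*sqrt(2164) = -225*(-2867) - (-803)*2*sqrt(541) = 645075 - (-1606)*sqrt(541) = 645075 + 1606*sqrt(541)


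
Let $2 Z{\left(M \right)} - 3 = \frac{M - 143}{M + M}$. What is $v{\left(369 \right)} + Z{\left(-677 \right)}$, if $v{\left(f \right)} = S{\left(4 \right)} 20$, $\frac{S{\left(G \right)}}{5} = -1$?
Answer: $- \frac{132959}{1354} \approx -98.197$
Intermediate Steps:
$S{\left(G \right)} = -5$ ($S{\left(G \right)} = 5 \left(-1\right) = -5$)
$Z{\left(M \right)} = \frac{3}{2} + \frac{-143 + M}{4 M}$ ($Z{\left(M \right)} = \frac{3}{2} + \frac{\left(M - 143\right) \frac{1}{M + M}}{2} = \frac{3}{2} + \frac{\left(-143 + M\right) \frac{1}{2 M}}{2} = \frac{3}{2} + \frac{\frac{1}{2} \frac{1}{M} \left(-143 + M\right)}{2} = \frac{3}{2} + \frac{-143 + M}{4 M}$)
$v{\left(f \right)} = -100$ ($v{\left(f \right)} = \left(-5\right) 20 = -100$)
$v{\left(369 \right)} + Z{\left(-677 \right)} = -100 + \frac{-143 + 7 \left(-677\right)}{4 \left(-677\right)} = -100 + \frac{1}{4} \left(- \frac{1}{677}\right) \left(-143 - 4739\right) = -100 + \frac{1}{4} \left(- \frac{1}{677}\right) \left(-4882\right) = -100 + \frac{2441}{1354} = - \frac{132959}{1354}$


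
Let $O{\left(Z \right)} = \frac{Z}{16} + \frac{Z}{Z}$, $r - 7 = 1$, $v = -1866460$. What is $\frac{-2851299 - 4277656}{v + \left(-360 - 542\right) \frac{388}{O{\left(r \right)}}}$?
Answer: $\frac{21386865}{6299332} \approx 3.3951$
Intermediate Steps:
$r = 8$ ($r = 7 + 1 = 8$)
$O{\left(Z \right)} = 1 + \frac{Z}{16}$ ($O{\left(Z \right)} = Z \frac{1}{16} + 1 = \frac{Z}{16} + 1 = 1 + \frac{Z}{16}$)
$\frac{-2851299 - 4277656}{v + \left(-360 - 542\right) \frac{388}{O{\left(r \right)}}} = \frac{-2851299 - 4277656}{-1866460 + \left(-360 - 542\right) \frac{388}{1 + \frac{1}{16} \cdot 8}} = - \frac{7128955}{-1866460 - 902 \frac{388}{1 + \frac{1}{2}}} = - \frac{7128955}{-1866460 - 902 \frac{388}{\frac{3}{2}}} = - \frac{7128955}{-1866460 - 902 \cdot 388 \cdot \frac{2}{3}} = - \frac{7128955}{-1866460 - \frac{699952}{3}} = - \frac{7128955}{- \frac{6299332}{3}} = \left(-7128955\right) \left(- \frac{3}{6299332}\right) = \frac{21386865}{6299332}$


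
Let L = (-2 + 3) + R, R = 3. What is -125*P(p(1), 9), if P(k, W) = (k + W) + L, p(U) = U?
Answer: -1750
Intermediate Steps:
L = 4 (L = (-2 + 3) + 3 = 1 + 3 = 4)
P(k, W) = 4 + W + k (P(k, W) = (k + W) + 4 = (W + k) + 4 = 4 + W + k)
-125*P(p(1), 9) = -125*(4 + 9 + 1) = -125*14 = -1750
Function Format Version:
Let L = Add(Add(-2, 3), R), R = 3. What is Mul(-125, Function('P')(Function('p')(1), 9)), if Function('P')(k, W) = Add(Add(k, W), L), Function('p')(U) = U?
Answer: -1750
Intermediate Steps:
L = 4 (L = Add(Add(-2, 3), 3) = Add(1, 3) = 4)
Function('P')(k, W) = Add(4, W, k) (Function('P')(k, W) = Add(Add(k, W), 4) = Add(Add(W, k), 4) = Add(4, W, k))
Mul(-125, Function('P')(Function('p')(1), 9)) = Mul(-125, Add(4, 9, 1)) = Mul(-125, 14) = -1750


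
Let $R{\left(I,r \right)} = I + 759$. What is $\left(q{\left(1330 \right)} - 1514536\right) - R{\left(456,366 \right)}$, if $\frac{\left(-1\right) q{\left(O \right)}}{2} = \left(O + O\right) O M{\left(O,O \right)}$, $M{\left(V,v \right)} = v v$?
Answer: $-12516030355751$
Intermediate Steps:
$M{\left(V,v \right)} = v^{2}$
$R{\left(I,r \right)} = 759 + I$
$q{\left(O \right)} = - 4 O^{4}$ ($q{\left(O \right)} = - 2 \left(O + O\right) O O^{2} = - 2 \cdot 2 O O O^{2} = - 2 \cdot 2 O^{2} O^{2} = - 2 \cdot 2 O^{4} = - 4 O^{4}$)
$\left(q{\left(1330 \right)} - 1514536\right) - R{\left(456,366 \right)} = \left(- 4 \cdot 1330^{4} - 1514536\right) - \left(759 + 456\right) = \left(\left(-4\right) 3129007210000 - 1514536\right) - 1215 = \left(-12516028840000 - 1514536\right) - 1215 = -12516030354536 - 1215 = -12516030355751$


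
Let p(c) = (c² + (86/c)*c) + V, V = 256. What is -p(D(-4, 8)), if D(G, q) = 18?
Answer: -666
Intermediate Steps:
p(c) = 342 + c² (p(c) = (c² + (86/c)*c) + 256 = (c² + 86) + 256 = (86 + c²) + 256 = 342 + c²)
-p(D(-4, 8)) = -(342 + 18²) = -(342 + 324) = -1*666 = -666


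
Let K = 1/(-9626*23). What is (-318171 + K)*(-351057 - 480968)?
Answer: 2548254654159325/9626 ≈ 2.6473e+11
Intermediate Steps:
K = -1/221398 (K = 1/(-221398) = -1/221398 ≈ -4.5168e-6)
(-318171 + K)*(-351057 - 480968) = (-318171 - 1/221398)*(-351057 - 480968) = -70442423059/221398*(-832025) = 2548254654159325/9626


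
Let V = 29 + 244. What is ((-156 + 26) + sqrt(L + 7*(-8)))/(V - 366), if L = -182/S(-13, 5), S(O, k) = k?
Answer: 130/93 - I*sqrt(2310)/465 ≈ 1.3979 - 0.10336*I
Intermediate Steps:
V = 273
L = -182/5 ≈ -36.400
((-156 + 26) + sqrt(L + 7*(-8)))/(V - 366) = ((-156 + 26) + sqrt(-182/5 + 7*(-8)))/(273 - 366) = (-130 + sqrt(-182/5 - 56))/(-93) = (-130 + sqrt(-462/5))*(-1/93) = (-130 + I*sqrt(2310)/5)*(-1/93) = 130/93 - I*sqrt(2310)/465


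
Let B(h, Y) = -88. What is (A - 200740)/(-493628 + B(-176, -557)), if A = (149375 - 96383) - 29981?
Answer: 59243/164572 ≈ 0.35998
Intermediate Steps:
A = 23011 (A = 52992 - 29981 = 23011)
(A - 200740)/(-493628 + B(-176, -557)) = (23011 - 200740)/(-493628 - 88) = -177729/(-493716) = -177729*(-1/493716) = 59243/164572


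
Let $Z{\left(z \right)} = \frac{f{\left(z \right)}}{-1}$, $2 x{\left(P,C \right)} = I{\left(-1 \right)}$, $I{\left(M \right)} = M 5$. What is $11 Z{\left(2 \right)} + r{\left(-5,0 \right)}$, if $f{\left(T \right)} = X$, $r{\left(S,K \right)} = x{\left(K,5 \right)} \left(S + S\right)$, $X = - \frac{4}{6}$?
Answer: $\frac{97}{3} \approx 32.333$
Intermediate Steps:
$I{\left(M \right)} = 5 M$
$x{\left(P,C \right)} = - \frac{5}{2}$ ($x{\left(P,C \right)} = \frac{5 \left(-1\right)}{2} = \frac{1}{2} \left(-5\right) = - \frac{5}{2}$)
$X = - \frac{2}{3}$ ($X = \left(-4\right) \frac{1}{6} = - \frac{2}{3} \approx -0.66667$)
$r{\left(S,K \right)} = - 5 S$ ($r{\left(S,K \right)} = - \frac{5 \left(S + S\right)}{2} = - \frac{5 \cdot 2 S}{2} = - 5 S$)
$f{\left(T \right)} = - \frac{2}{3}$
$Z{\left(z \right)} = \frac{2}{3}$ ($Z{\left(z \right)} = - \frac{2}{3 \left(-1\right)} = \left(- \frac{2}{3}\right) \left(-1\right) = \frac{2}{3}$)
$11 Z{\left(2 \right)} + r{\left(-5,0 \right)} = 11 \cdot \frac{2}{3} - -25 = \frac{22}{3} + 25 = \frac{97}{3}$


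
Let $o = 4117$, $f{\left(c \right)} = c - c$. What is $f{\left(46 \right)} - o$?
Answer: $-4117$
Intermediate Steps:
$f{\left(c \right)} = 0$
$f{\left(46 \right)} - o = 0 - 4117 = -4117$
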